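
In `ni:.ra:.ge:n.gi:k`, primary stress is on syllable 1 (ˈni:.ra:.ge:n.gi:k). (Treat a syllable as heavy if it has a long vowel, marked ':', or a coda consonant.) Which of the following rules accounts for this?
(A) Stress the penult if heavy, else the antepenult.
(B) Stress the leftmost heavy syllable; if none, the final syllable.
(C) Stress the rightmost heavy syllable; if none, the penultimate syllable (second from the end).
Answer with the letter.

B

Rule A → syllable 3 (observed: 1).
Rule B → syllable 1 ✓.
Rule C → syllable 4 (observed: 1).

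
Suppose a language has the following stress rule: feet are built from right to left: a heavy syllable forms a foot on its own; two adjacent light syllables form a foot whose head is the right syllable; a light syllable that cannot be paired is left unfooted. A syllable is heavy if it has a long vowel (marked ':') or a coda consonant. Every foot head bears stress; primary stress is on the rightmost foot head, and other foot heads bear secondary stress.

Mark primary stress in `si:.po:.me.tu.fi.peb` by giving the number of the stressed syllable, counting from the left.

Weights: 1 si: H, 2 po: H, 3 me L, 4 tu L, 5 fi L, 6 peb H.
Parse right to left (heavy = foot alone; LL = one foot; stranded L unfooted): (ˈsi:) (ˈpo:) me (tu.ˈfi) (ˈpeb).
Foot heads: 1, 2, 5, 6.
Primary stress on the rightmost head = syllable 6.
Primary stress: syllable 6 → si:.po:.me.tu.fi.ˈpeb.

6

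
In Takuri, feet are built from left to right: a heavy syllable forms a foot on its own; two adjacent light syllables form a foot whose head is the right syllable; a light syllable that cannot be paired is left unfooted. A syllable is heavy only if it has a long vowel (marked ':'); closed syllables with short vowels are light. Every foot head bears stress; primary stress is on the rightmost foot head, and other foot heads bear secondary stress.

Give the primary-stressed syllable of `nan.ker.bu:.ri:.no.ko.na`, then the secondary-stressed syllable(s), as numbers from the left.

primary 6, secondary 2, 3, 4

Weights: 1 nan L, 2 ker L, 3 bu: H, 4 ri: H, 5 no L, 6 ko L, 7 na L.
Parse left to right (heavy = foot alone; LL = one foot; stranded L unfooted): (nan.ˈker) (ˈbu:) (ˈri:) (no.ˈko) na.
Foot heads: 2, 3, 4, 6.
Primary stress on the rightmost head = syllable 6.
Secondary stress on 2, 3, 4: nan.ˌker.ˌbu:.ˌri:.no.ˈko.na.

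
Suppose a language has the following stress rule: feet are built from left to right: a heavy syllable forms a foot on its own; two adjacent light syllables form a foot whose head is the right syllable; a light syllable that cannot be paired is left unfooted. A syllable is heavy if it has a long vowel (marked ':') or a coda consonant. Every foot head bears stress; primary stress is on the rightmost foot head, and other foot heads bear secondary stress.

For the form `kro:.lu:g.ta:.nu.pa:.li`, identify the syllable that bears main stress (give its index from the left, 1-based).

Weights: 1 kro: H, 2 lu:g H, 3 ta: H, 4 nu L, 5 pa: H, 6 li L.
Parse left to right (heavy = foot alone; LL = one foot; stranded L unfooted): (ˈkro:) (ˈlu:g) (ˈta:) nu (ˈpa:) li.
Foot heads: 1, 2, 3, 5.
Primary stress on the rightmost head = syllable 5.
Primary stress: syllable 5 → kro:.lu:g.ta:.nu.ˈpa:.li.

5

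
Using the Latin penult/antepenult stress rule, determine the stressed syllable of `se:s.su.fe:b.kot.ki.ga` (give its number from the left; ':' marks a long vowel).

4

Classical Latin: stress the penult if heavy (long vowel or closed), else the antepenult.
Weights: 4 kot H, 5 ki L, 6 ga L.
The penult (syllable 5, ki) is light, so stress falls on the antepenult (syllable 4, kot).
Stress on syllable 4: se:s.su.fe:b.ˈkot.ki.ga.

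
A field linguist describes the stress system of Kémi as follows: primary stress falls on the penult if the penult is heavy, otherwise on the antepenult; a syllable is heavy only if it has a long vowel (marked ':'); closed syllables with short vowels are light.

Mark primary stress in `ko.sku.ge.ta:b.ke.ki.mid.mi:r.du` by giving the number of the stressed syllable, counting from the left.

8

Weights: 7 mid L, 8 mi:r H, 9 du L.
The penult (syllable 8, mi:r) is heavy, so it takes stress.
Primary stress: syllable 8 → ko.sku.ge.ta:b.ke.ki.mid.ˈmi:r.du.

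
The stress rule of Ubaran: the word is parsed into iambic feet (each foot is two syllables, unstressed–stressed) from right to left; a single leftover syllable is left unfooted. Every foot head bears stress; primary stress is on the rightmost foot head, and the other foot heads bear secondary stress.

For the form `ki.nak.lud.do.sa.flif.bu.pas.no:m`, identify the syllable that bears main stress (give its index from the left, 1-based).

9

Parse right to left into iambic (σˈσ) feet: ki (nak.ˈlud) (do.ˈsa) (flif.ˈbu) (pas.ˈno:m). Syllable 1 is left unfooted.
Foot heads (stressed positions): 3, 5, 7, 9.
End Rule Rightmost: primary stress on the rightmost head = syllable 9.
Primary stress: syllable 9 → ki.nak.lud.do.sa.flif.bu.pas.ˈno:m.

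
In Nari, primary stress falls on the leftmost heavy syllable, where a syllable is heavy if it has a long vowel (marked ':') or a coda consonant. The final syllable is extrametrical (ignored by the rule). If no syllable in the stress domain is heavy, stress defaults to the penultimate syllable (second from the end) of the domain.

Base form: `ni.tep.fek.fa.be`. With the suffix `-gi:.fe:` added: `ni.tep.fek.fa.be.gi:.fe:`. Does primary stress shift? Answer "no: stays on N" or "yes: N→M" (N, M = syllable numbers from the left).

no: stays on 2

Base `ni.tep.fek.fa.be` (5 syllables):
  The final syllable (5, be) is extrametrical; the stress domain is syllables 1–4.
  Weights: 1 ni L, 2 tep H, 3 fek H, 4 fa L.
  Heavy syllables in the domain: 2, 3. The leftmost is syllable 2 (tep).
  → primary stress on syllable 2.
Suffixed `ni.tep.fek.fa.be.gi:.fe:` (7 syllables):
  The final syllable (7, fe:) is extrametrical; the stress domain is syllables 1–6.
  Weights: 1 ni L, 2 tep H, 3 fek H, 4 fa L, 5 be L, 6 gi: H.
  Heavy syllables in the domain: 2, 3, 6. The leftmost is syllable 2 (tep).
  → primary stress on syllable 2.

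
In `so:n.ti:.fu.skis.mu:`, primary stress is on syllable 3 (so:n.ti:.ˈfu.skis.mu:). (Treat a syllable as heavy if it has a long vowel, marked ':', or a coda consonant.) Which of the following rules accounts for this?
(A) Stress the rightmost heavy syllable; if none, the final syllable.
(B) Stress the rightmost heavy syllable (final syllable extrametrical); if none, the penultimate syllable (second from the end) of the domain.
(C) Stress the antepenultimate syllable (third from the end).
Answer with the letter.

Rule A → syllable 5 (observed: 3).
Rule B → syllable 4 (observed: 3).
Rule C → syllable 3 ✓.

C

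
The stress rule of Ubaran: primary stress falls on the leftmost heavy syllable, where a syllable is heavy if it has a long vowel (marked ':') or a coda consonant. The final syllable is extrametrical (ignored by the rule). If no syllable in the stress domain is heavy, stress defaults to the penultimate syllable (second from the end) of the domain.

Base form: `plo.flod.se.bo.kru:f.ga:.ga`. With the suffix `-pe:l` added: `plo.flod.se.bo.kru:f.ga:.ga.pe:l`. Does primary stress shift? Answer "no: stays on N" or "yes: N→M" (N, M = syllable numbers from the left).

Base `plo.flod.se.bo.kru:f.ga:.ga` (7 syllables):
  The final syllable (7, ga) is extrametrical; the stress domain is syllables 1–6.
  Weights: 1 plo L, 2 flod H, 3 se L, 4 bo L, 5 kru:f H, 6 ga: H.
  Heavy syllables in the domain: 2, 5, 6. The leftmost is syllable 2 (flod).
  → primary stress on syllable 2.
Suffixed `plo.flod.se.bo.kru:f.ga:.ga.pe:l` (8 syllables):
  The final syllable (8, pe:l) is extrametrical; the stress domain is syllables 1–7.
  Weights: 1 plo L, 2 flod H, 3 se L, 4 bo L, 5 kru:f H, 6 ga: H, 7 ga L.
  Heavy syllables in the domain: 2, 5, 6. The leftmost is syllable 2 (flod).
  → primary stress on syllable 2.

no: stays on 2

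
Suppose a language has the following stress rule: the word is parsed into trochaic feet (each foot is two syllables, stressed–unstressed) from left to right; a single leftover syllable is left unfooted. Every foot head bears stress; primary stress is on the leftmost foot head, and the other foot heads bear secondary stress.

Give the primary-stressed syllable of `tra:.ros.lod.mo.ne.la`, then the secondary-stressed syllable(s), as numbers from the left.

Parse left to right into trochaic (ˈσσ) feet: (ˈtra:.ros) (ˈlod.mo) (ˈne.la).
Foot heads (stressed positions): 1, 3, 5.
End Rule Leftmost: primary stress on the leftmost head = syllable 1.
Secondary stress on 3, 5: ˈtra:.ros.ˌlod.mo.ˌne.la.

primary 1, secondary 3, 5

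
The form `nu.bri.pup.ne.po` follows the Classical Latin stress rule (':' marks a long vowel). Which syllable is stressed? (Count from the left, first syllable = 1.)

3

Classical Latin: stress the penult if heavy (long vowel or closed), else the antepenult.
Weights: 3 pup H, 4 ne L, 5 po L.
The penult (syllable 4, ne) is light, so stress falls on the antepenult (syllable 3, pup).
Stress on syllable 3: nu.bri.ˈpup.ne.po.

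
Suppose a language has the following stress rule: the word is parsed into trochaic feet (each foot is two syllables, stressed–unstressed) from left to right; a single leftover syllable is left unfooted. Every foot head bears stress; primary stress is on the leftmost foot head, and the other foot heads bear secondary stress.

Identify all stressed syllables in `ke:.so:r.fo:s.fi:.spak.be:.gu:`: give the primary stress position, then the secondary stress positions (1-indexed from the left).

Parse left to right into trochaic (ˈσσ) feet: (ˈke:.so:r) (ˈfo:s.fi:) (ˈspak.be:) gu:. Syllable 7 is left unfooted.
Foot heads (stressed positions): 1, 3, 5.
End Rule Leftmost: primary stress on the leftmost head = syllable 1.
Secondary stress on 3, 5: ˈke:.so:r.ˌfo:s.fi:.ˌspak.be:.gu:.

primary 1, secondary 3, 5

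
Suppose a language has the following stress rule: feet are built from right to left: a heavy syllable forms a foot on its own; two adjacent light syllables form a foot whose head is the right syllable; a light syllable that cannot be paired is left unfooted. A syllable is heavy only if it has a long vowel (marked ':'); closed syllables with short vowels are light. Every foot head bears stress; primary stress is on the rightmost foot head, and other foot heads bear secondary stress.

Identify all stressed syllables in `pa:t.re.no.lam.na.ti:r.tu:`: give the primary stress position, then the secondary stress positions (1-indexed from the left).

primary 7, secondary 1, 3, 5, 6

Weights: 1 pa:t H, 2 re L, 3 no L, 4 lam L, 5 na L, 6 ti:r H, 7 tu: H.
Parse right to left (heavy = foot alone; LL = one foot; stranded L unfooted): (ˈpa:t) (re.ˈno) (lam.ˈna) (ˈti:r) (ˈtu:).
Foot heads: 1, 3, 5, 6, 7.
Primary stress on the rightmost head = syllable 7.
Secondary stress on 1, 3, 5, 6: ˌpa:t.re.ˌno.lam.ˌna.ˌti:r.ˈtu:.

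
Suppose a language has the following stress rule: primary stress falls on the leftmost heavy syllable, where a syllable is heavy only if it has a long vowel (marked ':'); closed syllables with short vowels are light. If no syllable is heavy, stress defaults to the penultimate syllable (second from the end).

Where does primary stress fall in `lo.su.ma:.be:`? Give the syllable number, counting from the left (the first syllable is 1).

3

Weights: 1 lo L, 2 su L, 3 ma: H, 4 be: H.
Heavy syllables in the domain: 3, 4. The leftmost is syllable 3 (ma:).
Primary stress: syllable 3 → lo.su.ˈma:.be:.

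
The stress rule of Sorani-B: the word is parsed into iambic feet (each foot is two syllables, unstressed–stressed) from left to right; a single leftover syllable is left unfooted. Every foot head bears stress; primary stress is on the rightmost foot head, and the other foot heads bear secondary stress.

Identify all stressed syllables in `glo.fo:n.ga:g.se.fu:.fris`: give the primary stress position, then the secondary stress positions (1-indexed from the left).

Parse left to right into iambic (σˈσ) feet: (glo.ˈfo:n) (ga:g.ˈse) (fu:.ˈfris).
Foot heads (stressed positions): 2, 4, 6.
End Rule Rightmost: primary stress on the rightmost head = syllable 6.
Secondary stress on 2, 4: glo.ˌfo:n.ga:g.ˌse.fu:.ˈfris.

primary 6, secondary 2, 4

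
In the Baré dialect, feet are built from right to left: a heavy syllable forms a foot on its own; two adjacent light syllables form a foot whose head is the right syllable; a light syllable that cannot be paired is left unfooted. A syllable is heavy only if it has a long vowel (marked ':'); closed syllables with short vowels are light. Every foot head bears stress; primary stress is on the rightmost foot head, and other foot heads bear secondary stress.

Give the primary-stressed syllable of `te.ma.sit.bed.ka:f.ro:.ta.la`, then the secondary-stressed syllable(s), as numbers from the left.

primary 8, secondary 2, 4, 5, 6

Weights: 1 te L, 2 ma L, 3 sit L, 4 bed L, 5 ka:f H, 6 ro: H, 7 ta L, 8 la L.
Parse right to left (heavy = foot alone; LL = one foot; stranded L unfooted): (te.ˈma) (sit.ˈbed) (ˈka:f) (ˈro:) (ta.ˈla).
Foot heads: 2, 4, 5, 6, 8.
Primary stress on the rightmost head = syllable 8.
Secondary stress on 2, 4, 5, 6: te.ˌma.sit.ˌbed.ˌka:f.ˌro:.ta.ˈla.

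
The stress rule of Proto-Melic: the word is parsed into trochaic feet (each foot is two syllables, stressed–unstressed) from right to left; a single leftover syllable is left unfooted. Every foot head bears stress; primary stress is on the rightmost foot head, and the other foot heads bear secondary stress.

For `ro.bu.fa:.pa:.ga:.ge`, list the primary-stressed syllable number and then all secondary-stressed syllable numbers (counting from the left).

Parse right to left into trochaic (ˈσσ) feet: (ˈro.bu) (ˈfa:.pa:) (ˈga:.ge).
Foot heads (stressed positions): 1, 3, 5.
End Rule Rightmost: primary stress on the rightmost head = syllable 5.
Secondary stress on 1, 3: ˌro.bu.ˌfa:.pa:.ˈga:.ge.

primary 5, secondary 1, 3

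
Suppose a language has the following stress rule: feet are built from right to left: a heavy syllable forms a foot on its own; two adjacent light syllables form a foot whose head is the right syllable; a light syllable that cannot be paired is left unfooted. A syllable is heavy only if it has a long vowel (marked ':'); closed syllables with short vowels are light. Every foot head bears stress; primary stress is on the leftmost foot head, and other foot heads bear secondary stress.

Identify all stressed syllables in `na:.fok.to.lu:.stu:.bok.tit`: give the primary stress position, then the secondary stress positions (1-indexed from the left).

Weights: 1 na: H, 2 fok L, 3 to L, 4 lu: H, 5 stu: H, 6 bok L, 7 tit L.
Parse right to left (heavy = foot alone; LL = one foot; stranded L unfooted): (ˈna:) (fok.ˈto) (ˈlu:) (ˈstu:) (bok.ˈtit).
Foot heads: 1, 3, 4, 5, 7.
Primary stress on the leftmost head = syllable 1.
Secondary stress on 3, 4, 5, 7: ˈna:.fok.ˌto.ˌlu:.ˌstu:.bok.ˌtit.

primary 1, secondary 3, 4, 5, 7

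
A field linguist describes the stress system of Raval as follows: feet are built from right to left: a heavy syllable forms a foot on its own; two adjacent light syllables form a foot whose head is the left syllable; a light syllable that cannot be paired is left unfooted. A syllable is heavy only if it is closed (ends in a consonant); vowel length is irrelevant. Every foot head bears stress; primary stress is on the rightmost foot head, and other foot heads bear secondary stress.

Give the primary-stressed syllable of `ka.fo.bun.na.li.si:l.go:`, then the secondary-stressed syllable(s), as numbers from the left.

primary 6, secondary 1, 3, 4

Weights: 1 ka L, 2 fo L, 3 bun H, 4 na L, 5 li L, 6 si:l H, 7 go: L.
Parse right to left (heavy = foot alone; LL = one foot; stranded L unfooted): (ˈka.fo) (ˈbun) (ˈna.li) (ˈsi:l) go:.
Foot heads: 1, 3, 4, 6.
Primary stress on the rightmost head = syllable 6.
Secondary stress on 1, 3, 4: ˌka.fo.ˌbun.ˌna.li.ˈsi:l.go:.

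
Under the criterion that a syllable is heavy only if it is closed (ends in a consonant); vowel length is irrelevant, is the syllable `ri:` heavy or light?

`ri:`: long vowel, open (no coda). Open (no coda) → light.

light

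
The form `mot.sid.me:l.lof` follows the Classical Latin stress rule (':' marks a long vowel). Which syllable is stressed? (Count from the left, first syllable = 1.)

Classical Latin: stress the penult if heavy (long vowel or closed), else the antepenult.
Weights: 2 sid H, 3 me:l H, 4 lof H.
The penult (syllable 3, me:l) is heavy, so it takes stress.
Stress on syllable 3: mot.sid.ˈme:l.lof.

3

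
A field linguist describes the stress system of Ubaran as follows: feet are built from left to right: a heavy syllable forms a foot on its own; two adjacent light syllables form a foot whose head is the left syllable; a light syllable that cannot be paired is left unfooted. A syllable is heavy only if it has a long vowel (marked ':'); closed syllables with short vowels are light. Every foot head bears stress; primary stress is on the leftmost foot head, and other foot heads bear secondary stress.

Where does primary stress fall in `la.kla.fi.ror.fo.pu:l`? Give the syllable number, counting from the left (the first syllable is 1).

1

Weights: 1 la L, 2 kla L, 3 fi L, 4 ror L, 5 fo L, 6 pu:l H.
Parse left to right (heavy = foot alone; LL = one foot; stranded L unfooted): (ˈla.kla) (ˈfi.ror) fo (ˈpu:l).
Foot heads: 1, 3, 6.
Primary stress on the leftmost head = syllable 1.
Primary stress: syllable 1 → ˈla.kla.fi.ror.fo.pu:l.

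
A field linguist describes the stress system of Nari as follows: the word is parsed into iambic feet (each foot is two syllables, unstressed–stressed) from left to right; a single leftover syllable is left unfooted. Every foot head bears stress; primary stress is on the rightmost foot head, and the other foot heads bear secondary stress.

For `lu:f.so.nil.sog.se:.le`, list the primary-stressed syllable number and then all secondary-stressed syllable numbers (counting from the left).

primary 6, secondary 2, 4

Parse left to right into iambic (σˈσ) feet: (lu:f.ˈso) (nil.ˈsog) (se:.ˈle).
Foot heads (stressed positions): 2, 4, 6.
End Rule Rightmost: primary stress on the rightmost head = syllable 6.
Secondary stress on 2, 4: lu:f.ˌso.nil.ˌsog.se:.ˈle.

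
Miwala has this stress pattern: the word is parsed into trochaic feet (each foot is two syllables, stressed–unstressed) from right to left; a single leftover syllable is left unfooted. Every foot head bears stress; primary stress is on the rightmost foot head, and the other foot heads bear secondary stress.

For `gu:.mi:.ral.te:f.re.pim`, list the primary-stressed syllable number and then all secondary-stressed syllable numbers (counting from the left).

Parse right to left into trochaic (ˈσσ) feet: (ˈgu:.mi:) (ˈral.te:f) (ˈre.pim).
Foot heads (stressed positions): 1, 3, 5.
End Rule Rightmost: primary stress on the rightmost head = syllable 5.
Secondary stress on 1, 3: ˌgu:.mi:.ˌral.te:f.ˈre.pim.

primary 5, secondary 1, 3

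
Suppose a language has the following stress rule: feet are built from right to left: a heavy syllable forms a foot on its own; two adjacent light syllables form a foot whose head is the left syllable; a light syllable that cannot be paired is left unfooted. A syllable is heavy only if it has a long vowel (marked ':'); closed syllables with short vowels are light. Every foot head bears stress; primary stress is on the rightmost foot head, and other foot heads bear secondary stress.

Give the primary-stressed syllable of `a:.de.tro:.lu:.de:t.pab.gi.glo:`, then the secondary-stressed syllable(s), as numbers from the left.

primary 8, secondary 1, 3, 4, 5, 6

Weights: 1 a: H, 2 de L, 3 tro: H, 4 lu: H, 5 de:t H, 6 pab L, 7 gi L, 8 glo: H.
Parse right to left (heavy = foot alone; LL = one foot; stranded L unfooted): (ˈa:) de (ˈtro:) (ˈlu:) (ˈde:t) (ˈpab.gi) (ˈglo:).
Foot heads: 1, 3, 4, 5, 6, 8.
Primary stress on the rightmost head = syllable 8.
Secondary stress on 1, 3, 4, 5, 6: ˌa:.de.ˌtro:.ˌlu:.ˌde:t.ˌpab.gi.ˈglo:.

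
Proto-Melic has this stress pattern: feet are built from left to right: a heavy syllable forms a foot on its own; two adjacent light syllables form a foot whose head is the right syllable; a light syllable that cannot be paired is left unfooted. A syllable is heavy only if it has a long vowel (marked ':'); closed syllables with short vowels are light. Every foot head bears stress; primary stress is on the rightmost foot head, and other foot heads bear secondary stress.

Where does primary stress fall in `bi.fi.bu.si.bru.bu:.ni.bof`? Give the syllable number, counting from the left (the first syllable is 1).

8

Weights: 1 bi L, 2 fi L, 3 bu L, 4 si L, 5 bru L, 6 bu: H, 7 ni L, 8 bof L.
Parse left to right (heavy = foot alone; LL = one foot; stranded L unfooted): (bi.ˈfi) (bu.ˈsi) bru (ˈbu:) (ni.ˈbof).
Foot heads: 2, 4, 6, 8.
Primary stress on the rightmost head = syllable 8.
Primary stress: syllable 8 → bi.fi.bu.si.bru.bu:.ni.ˈbof.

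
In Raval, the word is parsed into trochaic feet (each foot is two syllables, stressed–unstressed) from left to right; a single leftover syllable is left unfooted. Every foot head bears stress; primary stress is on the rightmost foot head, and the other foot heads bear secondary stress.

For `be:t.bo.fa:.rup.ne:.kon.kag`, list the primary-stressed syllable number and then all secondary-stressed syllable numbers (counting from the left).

primary 5, secondary 1, 3

Parse left to right into trochaic (ˈσσ) feet: (ˈbe:t.bo) (ˈfa:.rup) (ˈne:.kon) kag. Syllable 7 is left unfooted.
Foot heads (stressed positions): 1, 3, 5.
End Rule Rightmost: primary stress on the rightmost head = syllable 5.
Secondary stress on 1, 3: ˌbe:t.bo.ˌfa:.rup.ˈne:.kon.kag.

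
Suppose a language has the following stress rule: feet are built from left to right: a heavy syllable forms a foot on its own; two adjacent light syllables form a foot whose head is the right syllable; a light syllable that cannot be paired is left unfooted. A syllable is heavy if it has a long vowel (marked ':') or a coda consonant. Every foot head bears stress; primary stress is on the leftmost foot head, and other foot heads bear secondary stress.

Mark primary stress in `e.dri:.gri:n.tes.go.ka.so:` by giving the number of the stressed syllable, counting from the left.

Weights: 1 e L, 2 dri: H, 3 gri:n H, 4 tes H, 5 go L, 6 ka L, 7 so: H.
Parse left to right (heavy = foot alone; LL = one foot; stranded L unfooted): e (ˈdri:) (ˈgri:n) (ˈtes) (go.ˈka) (ˈso:).
Foot heads: 2, 3, 4, 6, 7.
Primary stress on the leftmost head = syllable 2.
Primary stress: syllable 2 → e.ˈdri:.gri:n.tes.go.ka.so:.

2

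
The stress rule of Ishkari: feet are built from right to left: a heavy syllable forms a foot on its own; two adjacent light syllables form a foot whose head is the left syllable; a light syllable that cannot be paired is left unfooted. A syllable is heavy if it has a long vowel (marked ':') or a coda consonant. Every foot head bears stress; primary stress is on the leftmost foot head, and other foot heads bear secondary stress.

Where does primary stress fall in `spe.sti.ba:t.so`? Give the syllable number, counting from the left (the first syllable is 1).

Weights: 1 spe L, 2 sti L, 3 ba:t H, 4 so L.
Parse right to left (heavy = foot alone; LL = one foot; stranded L unfooted): (ˈspe.sti) (ˈba:t) so.
Foot heads: 1, 3.
Primary stress on the leftmost head = syllable 1.
Primary stress: syllable 1 → ˈspe.sti.ba:t.so.

1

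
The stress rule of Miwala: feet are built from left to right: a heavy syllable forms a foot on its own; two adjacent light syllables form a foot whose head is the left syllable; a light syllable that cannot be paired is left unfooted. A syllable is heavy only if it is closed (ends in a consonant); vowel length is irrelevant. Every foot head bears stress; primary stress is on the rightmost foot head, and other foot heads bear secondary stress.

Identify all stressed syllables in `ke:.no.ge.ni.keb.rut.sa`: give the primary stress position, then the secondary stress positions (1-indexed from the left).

primary 6, secondary 1, 3, 5

Weights: 1 ke: L, 2 no L, 3 ge L, 4 ni L, 5 keb H, 6 rut H, 7 sa L.
Parse left to right (heavy = foot alone; LL = one foot; stranded L unfooted): (ˈke:.no) (ˈge.ni) (ˈkeb) (ˈrut) sa.
Foot heads: 1, 3, 5, 6.
Primary stress on the rightmost head = syllable 6.
Secondary stress on 1, 3, 5: ˌke:.no.ˌge.ni.ˌkeb.ˈrut.sa.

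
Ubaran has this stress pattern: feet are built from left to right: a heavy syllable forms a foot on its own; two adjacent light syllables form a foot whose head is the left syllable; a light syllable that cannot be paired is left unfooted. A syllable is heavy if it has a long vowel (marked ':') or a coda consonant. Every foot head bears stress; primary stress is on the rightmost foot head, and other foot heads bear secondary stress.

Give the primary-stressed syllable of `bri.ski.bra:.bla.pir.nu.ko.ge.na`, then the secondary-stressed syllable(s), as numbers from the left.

primary 8, secondary 1, 3, 5, 6

Weights: 1 bri L, 2 ski L, 3 bra: H, 4 bla L, 5 pir H, 6 nu L, 7 ko L, 8 ge L, 9 na L.
Parse left to right (heavy = foot alone; LL = one foot; stranded L unfooted): (ˈbri.ski) (ˈbra:) bla (ˈpir) (ˈnu.ko) (ˈge.na).
Foot heads: 1, 3, 5, 6, 8.
Primary stress on the rightmost head = syllable 8.
Secondary stress on 1, 3, 5, 6: ˌbri.ski.ˌbra:.bla.ˌpir.ˌnu.ko.ˈge.na.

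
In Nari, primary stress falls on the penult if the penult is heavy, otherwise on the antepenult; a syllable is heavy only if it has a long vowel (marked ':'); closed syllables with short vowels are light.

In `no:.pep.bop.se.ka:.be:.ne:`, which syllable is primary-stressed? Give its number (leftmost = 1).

Weights: 5 ka: H, 6 be: H, 7 ne: H.
The penult (syllable 6, be:) is heavy, so it takes stress.
Primary stress: syllable 6 → no:.pep.bop.se.ka:.ˈbe:.ne:.

6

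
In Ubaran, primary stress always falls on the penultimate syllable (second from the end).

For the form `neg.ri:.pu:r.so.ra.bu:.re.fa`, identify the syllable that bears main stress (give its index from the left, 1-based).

The word has 8 syllables; the penultimate syllable (second from the end) is syllable 7 (re).
Primary stress: syllable 7 → neg.ri:.pu:r.so.ra.bu:.ˈre.fa.

7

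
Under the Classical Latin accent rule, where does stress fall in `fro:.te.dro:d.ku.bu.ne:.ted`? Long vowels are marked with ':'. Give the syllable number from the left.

6

Classical Latin: stress the penult if heavy (long vowel or closed), else the antepenult.
Weights: 5 bu L, 6 ne: H, 7 ted H.
The penult (syllable 6, ne:) is heavy, so it takes stress.
Stress on syllable 6: fro:.te.dro:d.ku.bu.ˈne:.ted.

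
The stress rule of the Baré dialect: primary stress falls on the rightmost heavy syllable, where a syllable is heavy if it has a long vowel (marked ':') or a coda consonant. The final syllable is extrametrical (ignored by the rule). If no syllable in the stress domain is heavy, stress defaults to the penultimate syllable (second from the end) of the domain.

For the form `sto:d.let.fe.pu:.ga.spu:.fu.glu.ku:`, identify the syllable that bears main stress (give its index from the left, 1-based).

The final syllable (9, ku:) is extrametrical; the stress domain is syllables 1–8.
Weights: 1 sto:d H, 2 let H, 3 fe L, 4 pu: H, 5 ga L, 6 spu: H, 7 fu L, 8 glu L.
Heavy syllables in the domain: 1, 2, 4, 6. The rightmost is syllable 6 (spu:).
Primary stress: syllable 6 → sto:d.let.fe.pu:.ga.ˈspu:.fu.glu.ku:.

6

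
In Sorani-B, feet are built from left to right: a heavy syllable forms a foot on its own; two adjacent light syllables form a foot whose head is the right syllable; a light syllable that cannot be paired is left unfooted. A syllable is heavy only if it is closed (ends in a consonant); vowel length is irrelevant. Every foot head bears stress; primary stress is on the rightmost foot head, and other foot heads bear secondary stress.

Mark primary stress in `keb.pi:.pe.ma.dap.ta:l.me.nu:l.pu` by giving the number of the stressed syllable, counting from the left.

Weights: 1 keb H, 2 pi: L, 3 pe L, 4 ma L, 5 dap H, 6 ta:l H, 7 me L, 8 nu:l H, 9 pu L.
Parse left to right (heavy = foot alone; LL = one foot; stranded L unfooted): (ˈkeb) (pi:.ˈpe) ma (ˈdap) (ˈta:l) me (ˈnu:l) pu.
Foot heads: 1, 3, 5, 6, 8.
Primary stress on the rightmost head = syllable 8.
Primary stress: syllable 8 → keb.pi:.pe.ma.dap.ta:l.me.ˈnu:l.pu.

8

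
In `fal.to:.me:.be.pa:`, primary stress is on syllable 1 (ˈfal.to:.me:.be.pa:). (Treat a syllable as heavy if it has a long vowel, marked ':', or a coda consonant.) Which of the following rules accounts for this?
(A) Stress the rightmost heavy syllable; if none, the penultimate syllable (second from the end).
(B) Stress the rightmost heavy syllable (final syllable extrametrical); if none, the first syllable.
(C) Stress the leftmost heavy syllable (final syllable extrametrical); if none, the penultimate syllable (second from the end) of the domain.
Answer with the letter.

Rule A → syllable 5 (observed: 1).
Rule B → syllable 3 (observed: 1).
Rule C → syllable 1 ✓.

C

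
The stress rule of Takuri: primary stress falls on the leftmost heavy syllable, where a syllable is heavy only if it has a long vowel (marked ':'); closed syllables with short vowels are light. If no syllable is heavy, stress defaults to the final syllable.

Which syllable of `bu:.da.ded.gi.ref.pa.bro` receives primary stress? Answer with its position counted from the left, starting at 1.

Weights: 1 bu: H, 2 da L, 3 ded L, 4 gi L, 5 ref L, 6 pa L, 7 bro L.
Heavy syllables in the domain: 1. The leftmost is syllable 1 (bu:).
Primary stress: syllable 1 → ˈbu:.da.ded.gi.ref.pa.bro.

1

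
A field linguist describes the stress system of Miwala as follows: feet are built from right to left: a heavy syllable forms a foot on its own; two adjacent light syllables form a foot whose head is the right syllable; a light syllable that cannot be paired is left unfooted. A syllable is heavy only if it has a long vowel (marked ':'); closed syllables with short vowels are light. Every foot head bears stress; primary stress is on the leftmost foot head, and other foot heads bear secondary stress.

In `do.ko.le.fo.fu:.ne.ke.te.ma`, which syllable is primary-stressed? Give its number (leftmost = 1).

2

Weights: 1 do L, 2 ko L, 3 le L, 4 fo L, 5 fu: H, 6 ne L, 7 ke L, 8 te L, 9 ma L.
Parse right to left (heavy = foot alone; LL = one foot; stranded L unfooted): (do.ˈko) (le.ˈfo) (ˈfu:) (ne.ˈke) (te.ˈma).
Foot heads: 2, 4, 5, 7, 9.
Primary stress on the leftmost head = syllable 2.
Primary stress: syllable 2 → do.ˈko.le.fo.fu:.ne.ke.te.ma.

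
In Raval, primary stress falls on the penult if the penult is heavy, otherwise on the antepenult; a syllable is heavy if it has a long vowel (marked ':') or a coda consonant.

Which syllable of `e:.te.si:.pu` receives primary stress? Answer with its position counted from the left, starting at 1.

3

Weights: 2 te L, 3 si: H, 4 pu L.
The penult (syllable 3, si:) is heavy, so it takes stress.
Primary stress: syllable 3 → e:.te.ˈsi:.pu.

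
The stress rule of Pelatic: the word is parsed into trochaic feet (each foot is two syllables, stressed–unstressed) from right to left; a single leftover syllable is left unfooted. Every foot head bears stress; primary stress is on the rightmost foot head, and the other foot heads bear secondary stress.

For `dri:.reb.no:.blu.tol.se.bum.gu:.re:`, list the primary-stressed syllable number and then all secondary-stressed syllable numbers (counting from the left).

primary 8, secondary 2, 4, 6

Parse right to left into trochaic (ˈσσ) feet: dri: (ˈreb.no:) (ˈblu.tol) (ˈse.bum) (ˈgu:.re:). Syllable 1 is left unfooted.
Foot heads (stressed positions): 2, 4, 6, 8.
End Rule Rightmost: primary stress on the rightmost head = syllable 8.
Secondary stress on 2, 4, 6: dri:.ˌreb.no:.ˌblu.tol.ˌse.bum.ˈgu:.re:.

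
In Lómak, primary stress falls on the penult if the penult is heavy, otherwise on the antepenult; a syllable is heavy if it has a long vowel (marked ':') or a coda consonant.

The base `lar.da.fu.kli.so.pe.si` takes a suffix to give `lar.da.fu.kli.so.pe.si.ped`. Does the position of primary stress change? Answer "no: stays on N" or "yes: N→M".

Base `lar.da.fu.kli.so.pe.si` (7 syllables):
  Weights: 5 so L, 6 pe L, 7 si L.
  The penult (syllable 6, pe) is light, so stress falls on the antepenult (syllable 5, so).
  → primary stress on syllable 5.
Suffixed `lar.da.fu.kli.so.pe.si.ped` (8 syllables):
  Weights: 6 pe L, 7 si L, 8 ped H.
  The penult (syllable 7, si) is light, so stress falls on the antepenult (syllable 6, pe).
  → primary stress on syllable 6.

yes: 5→6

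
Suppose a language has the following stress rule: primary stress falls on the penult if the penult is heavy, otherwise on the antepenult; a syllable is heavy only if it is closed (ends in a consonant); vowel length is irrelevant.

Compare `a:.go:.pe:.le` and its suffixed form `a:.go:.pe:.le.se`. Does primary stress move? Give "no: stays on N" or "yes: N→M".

Base `a:.go:.pe:.le` (4 syllables):
  Weights: 2 go: L, 3 pe: L, 4 le L.
  The penult (syllable 3, pe:) is light, so stress falls on the antepenult (syllable 2, go:).
  → primary stress on syllable 2.
Suffixed `a:.go:.pe:.le.se` (5 syllables):
  Weights: 3 pe: L, 4 le L, 5 se L.
  The penult (syllable 4, le) is light, so stress falls on the antepenult (syllable 3, pe:).
  → primary stress on syllable 3.

yes: 2→3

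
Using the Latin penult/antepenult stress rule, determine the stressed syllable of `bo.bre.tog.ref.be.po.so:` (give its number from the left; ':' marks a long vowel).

Classical Latin: stress the penult if heavy (long vowel or closed), else the antepenult.
Weights: 5 be L, 6 po L, 7 so: H.
The penult (syllable 6, po) is light, so stress falls on the antepenult (syllable 5, be).
Stress on syllable 5: bo.bre.tog.ref.ˈbe.po.so:.

5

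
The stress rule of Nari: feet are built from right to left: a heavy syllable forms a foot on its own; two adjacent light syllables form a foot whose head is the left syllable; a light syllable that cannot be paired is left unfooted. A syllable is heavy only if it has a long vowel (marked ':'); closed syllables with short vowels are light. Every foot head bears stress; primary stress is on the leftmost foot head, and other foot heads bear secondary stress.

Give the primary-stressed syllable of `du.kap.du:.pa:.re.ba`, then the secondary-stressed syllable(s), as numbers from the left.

primary 1, secondary 3, 4, 5

Weights: 1 du L, 2 kap L, 3 du: H, 4 pa: H, 5 re L, 6 ba L.
Parse right to left (heavy = foot alone; LL = one foot; stranded L unfooted): (ˈdu.kap) (ˈdu:) (ˈpa:) (ˈre.ba).
Foot heads: 1, 3, 4, 5.
Primary stress on the leftmost head = syllable 1.
Secondary stress on 3, 4, 5: ˈdu.kap.ˌdu:.ˌpa:.ˌre.ba.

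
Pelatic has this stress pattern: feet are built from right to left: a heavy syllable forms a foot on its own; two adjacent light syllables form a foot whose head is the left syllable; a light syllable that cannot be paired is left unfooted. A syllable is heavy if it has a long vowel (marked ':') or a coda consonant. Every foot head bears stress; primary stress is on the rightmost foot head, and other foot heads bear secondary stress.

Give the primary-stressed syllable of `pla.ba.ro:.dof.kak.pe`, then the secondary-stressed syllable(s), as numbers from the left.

Weights: 1 pla L, 2 ba L, 3 ro: H, 4 dof H, 5 kak H, 6 pe L.
Parse right to left (heavy = foot alone; LL = one foot; stranded L unfooted): (ˈpla.ba) (ˈro:) (ˈdof) (ˈkak) pe.
Foot heads: 1, 3, 4, 5.
Primary stress on the rightmost head = syllable 5.
Secondary stress on 1, 3, 4: ˌpla.ba.ˌro:.ˌdof.ˈkak.pe.

primary 5, secondary 1, 3, 4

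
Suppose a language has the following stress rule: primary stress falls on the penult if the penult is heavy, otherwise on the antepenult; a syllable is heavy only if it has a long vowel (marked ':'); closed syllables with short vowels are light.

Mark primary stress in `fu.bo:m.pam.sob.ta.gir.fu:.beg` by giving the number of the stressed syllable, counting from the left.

Weights: 6 gir L, 7 fu: H, 8 beg L.
The penult (syllable 7, fu:) is heavy, so it takes stress.
Primary stress: syllable 7 → fu.bo:m.pam.sob.ta.gir.ˈfu:.beg.

7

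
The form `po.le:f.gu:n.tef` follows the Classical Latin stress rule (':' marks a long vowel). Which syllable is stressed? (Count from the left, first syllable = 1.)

3

Classical Latin: stress the penult if heavy (long vowel or closed), else the antepenult.
Weights: 2 le:f H, 3 gu:n H, 4 tef H.
The penult (syllable 3, gu:n) is heavy, so it takes stress.
Stress on syllable 3: po.le:f.ˈgu:n.tef.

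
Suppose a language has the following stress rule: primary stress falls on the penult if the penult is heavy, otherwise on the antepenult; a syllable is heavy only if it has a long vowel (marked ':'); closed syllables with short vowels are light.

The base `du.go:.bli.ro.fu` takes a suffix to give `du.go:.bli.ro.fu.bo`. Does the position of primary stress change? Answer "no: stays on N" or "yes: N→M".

yes: 3→4

Base `du.go:.bli.ro.fu` (5 syllables):
  Weights: 3 bli L, 4 ro L, 5 fu L.
  The penult (syllable 4, ro) is light, so stress falls on the antepenult (syllable 3, bli).
  → primary stress on syllable 3.
Suffixed `du.go:.bli.ro.fu.bo` (6 syllables):
  Weights: 4 ro L, 5 fu L, 6 bo L.
  The penult (syllable 5, fu) is light, so stress falls on the antepenult (syllable 4, ro).
  → primary stress on syllable 4.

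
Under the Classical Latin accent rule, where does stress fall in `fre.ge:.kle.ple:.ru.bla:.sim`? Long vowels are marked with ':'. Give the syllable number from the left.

Classical Latin: stress the penult if heavy (long vowel or closed), else the antepenult.
Weights: 5 ru L, 6 bla: H, 7 sim H.
The penult (syllable 6, bla:) is heavy, so it takes stress.
Stress on syllable 6: fre.ge:.kle.ple:.ru.ˈbla:.sim.

6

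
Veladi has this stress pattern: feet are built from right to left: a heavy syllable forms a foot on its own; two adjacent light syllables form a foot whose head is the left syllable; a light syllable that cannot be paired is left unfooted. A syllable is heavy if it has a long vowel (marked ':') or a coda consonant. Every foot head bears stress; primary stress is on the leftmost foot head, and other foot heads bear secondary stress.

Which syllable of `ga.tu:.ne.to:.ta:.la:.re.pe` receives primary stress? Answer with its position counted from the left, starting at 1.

Weights: 1 ga L, 2 tu: H, 3 ne L, 4 to: H, 5 ta: H, 6 la: H, 7 re L, 8 pe L.
Parse right to left (heavy = foot alone; LL = one foot; stranded L unfooted): ga (ˈtu:) ne (ˈto:) (ˈta:) (ˈla:) (ˈre.pe).
Foot heads: 2, 4, 5, 6, 7.
Primary stress on the leftmost head = syllable 2.
Primary stress: syllable 2 → ga.ˈtu:.ne.to:.ta:.la:.re.pe.

2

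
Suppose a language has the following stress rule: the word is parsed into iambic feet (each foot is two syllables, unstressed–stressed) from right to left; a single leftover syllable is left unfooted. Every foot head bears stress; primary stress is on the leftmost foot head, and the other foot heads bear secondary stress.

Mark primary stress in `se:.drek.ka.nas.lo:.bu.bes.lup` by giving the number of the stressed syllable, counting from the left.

2

Parse right to left into iambic (σˈσ) feet: (se:.ˈdrek) (ka.ˈnas) (lo:.ˈbu) (bes.ˈlup).
Foot heads (stressed positions): 2, 4, 6, 8.
End Rule Leftmost: primary stress on the leftmost head = syllable 2.
Primary stress: syllable 2 → se:.ˈdrek.ka.nas.lo:.bu.bes.lup.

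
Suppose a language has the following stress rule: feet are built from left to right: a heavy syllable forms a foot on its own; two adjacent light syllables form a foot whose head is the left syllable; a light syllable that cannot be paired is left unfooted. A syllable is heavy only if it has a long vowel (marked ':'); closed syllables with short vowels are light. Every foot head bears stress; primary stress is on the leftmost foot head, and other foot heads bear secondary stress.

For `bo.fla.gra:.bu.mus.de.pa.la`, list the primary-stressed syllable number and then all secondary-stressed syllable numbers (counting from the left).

primary 1, secondary 3, 4, 6

Weights: 1 bo L, 2 fla L, 3 gra: H, 4 bu L, 5 mus L, 6 de L, 7 pa L, 8 la L.
Parse left to right (heavy = foot alone; LL = one foot; stranded L unfooted): (ˈbo.fla) (ˈgra:) (ˈbu.mus) (ˈde.pa) la.
Foot heads: 1, 3, 4, 6.
Primary stress on the leftmost head = syllable 1.
Secondary stress on 3, 4, 6: ˈbo.fla.ˌgra:.ˌbu.mus.ˌde.pa.la.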